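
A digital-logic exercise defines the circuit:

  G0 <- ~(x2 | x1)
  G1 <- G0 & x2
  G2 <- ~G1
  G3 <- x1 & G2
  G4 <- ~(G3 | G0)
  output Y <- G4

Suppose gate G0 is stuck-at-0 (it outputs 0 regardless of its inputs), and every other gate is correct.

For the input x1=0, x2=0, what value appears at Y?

1

Propagate with G0 forced: G0=0 [stuck-at-0], G1=0, G2=1, G3=0, G4=1.
So Y = 1. (Without the fault it would be 0.)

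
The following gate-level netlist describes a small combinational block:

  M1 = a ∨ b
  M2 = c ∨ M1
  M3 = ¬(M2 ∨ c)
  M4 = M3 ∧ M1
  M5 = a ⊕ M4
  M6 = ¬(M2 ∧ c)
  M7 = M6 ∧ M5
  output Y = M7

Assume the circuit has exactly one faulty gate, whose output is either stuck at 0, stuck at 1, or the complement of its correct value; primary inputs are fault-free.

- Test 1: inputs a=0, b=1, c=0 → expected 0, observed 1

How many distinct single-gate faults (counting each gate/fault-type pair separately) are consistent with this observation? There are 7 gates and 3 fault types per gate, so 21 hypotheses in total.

Fault-free: M1=1, M2=1, M3=0, M4=0, M5=0, M6=1, M7=0 → 0. Observed 1.
  M1: none of the 3 fault types match ✗
  M2: stuck-at-0, inverted output ✓; others ✗
  M3: stuck-at-1, inverted output ✓; others ✗
  M4: stuck-at-1, inverted output ✓; others ✗
  M5: stuck-at-1, inverted output ✓; others ✗
  M6: none of the 3 fault types match ✗
  M7: stuck-at-1, inverted output ✓; others ✗
Consistent faults: {M2 stuck-at-0, M2 inverted output, M3 stuck-at-1, M3 inverted output, M4 stuck-at-1, M4 inverted output, M5 stuck-at-1, M5 inverted output, M7 stuck-at-1, M7 inverted output} — 10 in all.

10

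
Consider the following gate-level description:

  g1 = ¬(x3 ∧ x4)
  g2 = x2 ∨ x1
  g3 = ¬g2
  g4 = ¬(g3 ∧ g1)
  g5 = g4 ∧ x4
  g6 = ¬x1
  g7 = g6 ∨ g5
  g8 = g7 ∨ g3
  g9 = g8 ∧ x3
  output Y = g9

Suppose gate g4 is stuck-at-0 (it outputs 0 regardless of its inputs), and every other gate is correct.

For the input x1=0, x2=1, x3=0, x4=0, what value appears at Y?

Propagate with g4 forced: g1=1, g2=1, g3=0, g4=0 [stuck-at-0], g5=0, g6=1, g7=1, g8=1, g9=0.
So Y = 0. (Same as the fault-free value — the fault is masked on this input.)

0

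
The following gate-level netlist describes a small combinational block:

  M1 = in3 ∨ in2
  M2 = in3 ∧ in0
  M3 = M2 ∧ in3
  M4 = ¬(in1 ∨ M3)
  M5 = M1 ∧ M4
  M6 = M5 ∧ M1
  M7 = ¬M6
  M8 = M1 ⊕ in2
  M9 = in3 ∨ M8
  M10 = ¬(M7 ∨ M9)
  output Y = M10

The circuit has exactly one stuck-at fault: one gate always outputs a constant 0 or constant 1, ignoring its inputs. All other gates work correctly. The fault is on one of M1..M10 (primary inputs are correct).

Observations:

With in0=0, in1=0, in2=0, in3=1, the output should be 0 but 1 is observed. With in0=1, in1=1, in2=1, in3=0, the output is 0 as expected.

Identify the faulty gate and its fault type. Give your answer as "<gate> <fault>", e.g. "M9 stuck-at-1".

Fault-free values for test 1 (in0=0, in1=0, in2=0, in3=1): M1=1, M2=0, M3=0, M4=1, M5=1, M6=1, M7=0, M8=1, M9=1, M10=0, giving Y=0. Observed 1.
Test 1: faults giving observed 1 are {M9 stuck-at-0, M10 stuck-at-1}.
Test 2 (in0=1, in1=1, in2=1, in3=0): fault-free M1=1, M2=0, M3=0, M4=0, M5=0, M6=0, M7=1, M8=0, M9=0, M10=0 → 0; observed 0. Eliminates M10 stuck-at-1.
Only M9 stuck-at-0 is consistent with every test.

M9 stuck-at-0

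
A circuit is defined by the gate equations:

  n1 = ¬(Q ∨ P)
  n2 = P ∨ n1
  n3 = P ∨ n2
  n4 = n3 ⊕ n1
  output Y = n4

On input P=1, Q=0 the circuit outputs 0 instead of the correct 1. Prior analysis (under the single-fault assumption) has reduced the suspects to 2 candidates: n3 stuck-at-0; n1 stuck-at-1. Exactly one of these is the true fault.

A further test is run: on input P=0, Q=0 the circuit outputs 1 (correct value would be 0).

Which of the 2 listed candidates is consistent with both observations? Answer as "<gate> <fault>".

n3 stuck-at-0

Evaluate each candidate on input P=0, Q=0:
  n3 stuck-at-0: n1=1, n2=1, n3=0 [stuck-at-0], n4=1 → 1 — matches
  n1 stuck-at-1: n1=1 [stuck-at-1], n2=1, n3=1, n4=0 → 0 — eliminated
Only n3 stuck-at-0 reproduces the observed 1.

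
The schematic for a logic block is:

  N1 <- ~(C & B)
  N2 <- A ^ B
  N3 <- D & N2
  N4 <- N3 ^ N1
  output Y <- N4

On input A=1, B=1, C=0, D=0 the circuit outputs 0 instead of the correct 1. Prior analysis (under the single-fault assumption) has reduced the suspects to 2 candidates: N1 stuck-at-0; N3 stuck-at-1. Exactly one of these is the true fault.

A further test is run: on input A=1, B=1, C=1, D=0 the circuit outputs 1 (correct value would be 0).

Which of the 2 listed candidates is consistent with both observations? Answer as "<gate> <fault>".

Evaluate each candidate on input A=1, B=1, C=1, D=0:
  N1 stuck-at-0: N1=0 [stuck-at-0], N2=0, N3=0, N4=0 → 0 — eliminated
  N3 stuck-at-1: N1=0, N2=0, N3=1 [stuck-at-1], N4=1 → 1 — matches
Only N3 stuck-at-1 reproduces the observed 1.

N3 stuck-at-1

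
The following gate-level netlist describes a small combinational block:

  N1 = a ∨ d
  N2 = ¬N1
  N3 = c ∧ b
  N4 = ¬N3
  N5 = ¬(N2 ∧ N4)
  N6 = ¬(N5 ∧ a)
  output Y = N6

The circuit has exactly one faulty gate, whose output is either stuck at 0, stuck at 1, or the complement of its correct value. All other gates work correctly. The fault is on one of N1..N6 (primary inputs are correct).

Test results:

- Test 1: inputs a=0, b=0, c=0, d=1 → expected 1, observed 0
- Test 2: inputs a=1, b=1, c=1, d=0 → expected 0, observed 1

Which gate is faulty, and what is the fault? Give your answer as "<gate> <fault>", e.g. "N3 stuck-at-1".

N6 inverted output

Fault-free values for test 1 (a=0, b=0, c=0, d=1): N1=1, N2=0, N3=0, N4=1, N5=1, N6=1, giving Y=1. Observed 0.
Test 1: faults giving observed 0 are {N6 stuck-at-0, N6 inverted output}.
Test 2 (a=1, b=1, c=1, d=0): fault-free N1=1, N2=0, N3=1, N4=0, N5=1, N6=0 → 0; observed 1. Eliminates N6 stuck-at-0.
Only N6 inverted output is consistent with every test.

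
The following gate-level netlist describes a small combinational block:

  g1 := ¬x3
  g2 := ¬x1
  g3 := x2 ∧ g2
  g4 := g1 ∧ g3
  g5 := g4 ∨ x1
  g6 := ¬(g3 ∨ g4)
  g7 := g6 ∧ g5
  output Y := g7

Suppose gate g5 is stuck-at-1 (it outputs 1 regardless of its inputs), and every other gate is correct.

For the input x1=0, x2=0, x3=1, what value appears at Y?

Propagate with g5 forced: g1=0, g2=1, g3=0, g4=0, g5=1 [stuck-at-1], g6=1, g7=1.
So Y = 1. (Without the fault it would be 0.)

1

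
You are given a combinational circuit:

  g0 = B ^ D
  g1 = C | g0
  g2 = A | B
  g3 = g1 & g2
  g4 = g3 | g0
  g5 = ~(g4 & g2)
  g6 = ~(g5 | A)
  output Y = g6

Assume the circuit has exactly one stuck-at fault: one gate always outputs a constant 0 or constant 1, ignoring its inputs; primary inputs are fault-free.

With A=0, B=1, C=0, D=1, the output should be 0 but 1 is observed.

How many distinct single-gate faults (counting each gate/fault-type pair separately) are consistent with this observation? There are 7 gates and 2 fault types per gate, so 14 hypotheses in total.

6

Fault-free: g0=0, g1=0, g2=1, g3=0, g4=0, g5=1, g6=0 → 0. Observed 1.
  g0 stuck-at-0: output 0 ✗
  g0 stuck-at-1: output 1 ✓
  g1 stuck-at-0: output 0 ✗
  g1 stuck-at-1: output 1 ✓
  g2 stuck-at-0: output 0 ✗
  g2 stuck-at-1: output 0 ✗
  g3 stuck-at-0: output 0 ✗
  g3 stuck-at-1: output 1 ✓
  g4 stuck-at-0: output 0 ✗
  g4 stuck-at-1: output 1 ✓
  g5 stuck-at-0: output 1 ✓
  g5 stuck-at-1: output 0 ✗
  g6 stuck-at-0: output 0 ✗
  g6 stuck-at-1: output 1 ✓
Consistent faults: {g0 stuck-at-1, g1 stuck-at-1, g3 stuck-at-1, g4 stuck-at-1, g5 stuck-at-0, g6 stuck-at-1} — 6 in all.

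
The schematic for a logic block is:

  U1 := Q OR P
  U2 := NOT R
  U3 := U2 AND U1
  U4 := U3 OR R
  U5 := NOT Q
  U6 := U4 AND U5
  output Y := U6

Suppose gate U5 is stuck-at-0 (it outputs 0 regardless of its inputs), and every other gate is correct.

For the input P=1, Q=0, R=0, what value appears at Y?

Propagate with U5 forced: U1=1, U2=1, U3=1, U4=1, U5=0 [stuck-at-0], U6=0.
So Y = 0. (Without the fault it would be 1.)

0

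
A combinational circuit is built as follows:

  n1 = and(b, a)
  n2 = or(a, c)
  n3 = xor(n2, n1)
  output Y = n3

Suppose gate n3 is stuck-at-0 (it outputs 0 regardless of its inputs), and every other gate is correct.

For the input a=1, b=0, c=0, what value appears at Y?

Propagate with n3 forced: n1=0, n2=1, n3=0 [stuck-at-0].
So Y = 0. (Without the fault it would be 1.)

0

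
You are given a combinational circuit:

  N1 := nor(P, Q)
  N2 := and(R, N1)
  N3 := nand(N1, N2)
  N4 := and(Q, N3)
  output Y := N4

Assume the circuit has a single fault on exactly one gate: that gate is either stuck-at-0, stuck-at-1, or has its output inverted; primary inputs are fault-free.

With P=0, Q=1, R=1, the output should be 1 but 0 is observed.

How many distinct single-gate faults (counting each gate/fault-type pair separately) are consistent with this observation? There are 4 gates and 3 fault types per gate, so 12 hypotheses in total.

Fault-free: N1=0, N2=0, N3=1, N4=1 → 1. Observed 0.
  N1 stuck-at-0: output 1 ✗
  N1 stuck-at-1: output 0 ✓
  N1 inverted output: output 0 ✓
  N2 stuck-at-0: output 1 ✗
  N2 stuck-at-1: output 1 ✗
  N2 inverted output: output 1 ✗
  N3 stuck-at-0: output 0 ✓
  N3 stuck-at-1: output 1 ✗
  N3 inverted output: output 0 ✓
  N4 stuck-at-0: output 0 ✓
  N4 stuck-at-1: output 1 ✗
  N4 inverted output: output 0 ✓
Consistent faults: {N1 stuck-at-1, N1 inverted output, N3 stuck-at-0, N3 inverted output, N4 stuck-at-0, N4 inverted output} — 6 in all.

6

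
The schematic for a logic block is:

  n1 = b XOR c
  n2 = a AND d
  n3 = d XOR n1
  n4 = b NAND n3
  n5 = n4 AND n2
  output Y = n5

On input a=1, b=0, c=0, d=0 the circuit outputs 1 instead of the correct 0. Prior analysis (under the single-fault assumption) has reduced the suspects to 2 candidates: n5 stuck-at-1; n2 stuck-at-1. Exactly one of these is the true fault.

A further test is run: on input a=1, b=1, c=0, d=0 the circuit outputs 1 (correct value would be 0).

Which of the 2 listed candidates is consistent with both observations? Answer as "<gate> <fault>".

n5 stuck-at-1

Evaluate each candidate on input a=1, b=1, c=0, d=0:
  n5 stuck-at-1: n1=1, n2=0, n3=1, n4=0, n5=1 [stuck-at-1] → 1 — matches
  n2 stuck-at-1: n1=1, n2=1 [stuck-at-1], n3=1, n4=0, n5=0 → 0 — eliminated
Only n5 stuck-at-1 reproduces the observed 1.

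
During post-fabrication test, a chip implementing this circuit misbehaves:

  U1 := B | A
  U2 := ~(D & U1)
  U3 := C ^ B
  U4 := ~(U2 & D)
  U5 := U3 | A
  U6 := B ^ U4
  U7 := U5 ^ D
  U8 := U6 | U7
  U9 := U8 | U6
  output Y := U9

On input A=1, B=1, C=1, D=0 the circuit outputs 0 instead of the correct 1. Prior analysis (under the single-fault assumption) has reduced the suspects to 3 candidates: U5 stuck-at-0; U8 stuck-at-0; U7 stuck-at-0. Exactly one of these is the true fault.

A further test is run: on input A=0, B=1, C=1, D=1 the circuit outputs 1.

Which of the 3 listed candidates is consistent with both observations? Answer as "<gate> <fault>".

U5 stuck-at-0

Evaluate each candidate on input A=0, B=1, C=1, D=1:
  U5 stuck-at-0: U1=1, U2=0, U3=0, U4=1, U5=0 [stuck-at-0], U6=0, U7=1, U8=1, U9=1 → 1 — matches
  U8 stuck-at-0: U1=1, U2=0, U3=0, U4=1, U5=0, U6=0, U7=1, U8=0 [stuck-at-0], U9=0 → 0 — eliminated
  U7 stuck-at-0: U1=1, U2=0, U3=0, U4=1, U5=0, U6=0, U7=0 [stuck-at-0], U8=0, U9=0 → 0 — eliminated
Only U5 stuck-at-0 reproduces the observed 1.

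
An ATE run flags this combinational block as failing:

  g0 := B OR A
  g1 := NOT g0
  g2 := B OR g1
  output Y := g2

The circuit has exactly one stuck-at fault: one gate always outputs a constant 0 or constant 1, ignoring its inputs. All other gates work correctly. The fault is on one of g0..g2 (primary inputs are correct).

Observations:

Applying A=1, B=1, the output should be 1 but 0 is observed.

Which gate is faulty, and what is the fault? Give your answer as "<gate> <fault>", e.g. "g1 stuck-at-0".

g2 stuck-at-0

Fault-free values for test 1 (A=1, B=1): g0=1, g1=0, g2=1, giving Y=1. Observed 0.
Test 1: faults giving observed 0 are {g2 stuck-at-0}.
Only g2 stuck-at-0 is consistent with every test.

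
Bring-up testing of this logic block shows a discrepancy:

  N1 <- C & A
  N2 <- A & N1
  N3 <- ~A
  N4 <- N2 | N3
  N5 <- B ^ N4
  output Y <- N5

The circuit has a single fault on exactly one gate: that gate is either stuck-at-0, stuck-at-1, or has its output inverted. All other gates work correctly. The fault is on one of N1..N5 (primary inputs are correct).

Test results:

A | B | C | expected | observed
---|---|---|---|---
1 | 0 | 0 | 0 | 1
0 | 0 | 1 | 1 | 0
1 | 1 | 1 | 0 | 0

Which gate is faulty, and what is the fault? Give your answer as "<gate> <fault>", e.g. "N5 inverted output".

N3 inverted output

Fault-free values for test 1 (A=1, B=0, C=0): N1=0, N2=0, N3=0, N4=0, N5=0, giving Y=0. Observed 1.
Test 1: faults giving observed 1 are {N1 stuck-at-1, N1 inverted output, N2 stuck-at-1, N2 inverted output, N3 stuck-at-1, N3 inverted output, N4 stuck-at-1, N4 inverted output, N5 stuck-at-1, N5 inverted output}.
Test 2 (A=0, B=0, C=1): fault-free N1=0, N2=0, N3=1, N4=1, N5=1 → 1; observed 0. Eliminates N1 stuck-at-1, N1 inverted output, N2 stuck-at-1, N2 inverted output, N3 stuck-at-1, N4 stuck-at-1, N5 stuck-at-1.
Test 3 (A=1, B=1, C=1): fault-free N1=1, N2=1, N3=0, N4=1, N5=0 → 0; observed 0. Eliminates N4 inverted output, N5 inverted output.
Only N3 inverted output is consistent with every test.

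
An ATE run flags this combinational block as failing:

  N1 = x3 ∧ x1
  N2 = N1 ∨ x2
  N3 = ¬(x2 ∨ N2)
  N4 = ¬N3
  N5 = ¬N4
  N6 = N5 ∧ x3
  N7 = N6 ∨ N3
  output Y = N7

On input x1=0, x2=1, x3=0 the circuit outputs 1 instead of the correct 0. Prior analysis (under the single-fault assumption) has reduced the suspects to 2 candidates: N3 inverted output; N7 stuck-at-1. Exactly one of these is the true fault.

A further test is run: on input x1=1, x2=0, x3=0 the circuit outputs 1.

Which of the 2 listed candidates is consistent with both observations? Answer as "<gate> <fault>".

N7 stuck-at-1

Evaluate each candidate on input x1=1, x2=0, x3=0:
  N3 inverted output: N1=0, N2=0, N3=0 [inverted output], N4=1, N5=0, N6=0, N7=0 → 0 — eliminated
  N7 stuck-at-1: N1=0, N2=0, N3=1, N4=0, N5=1, N6=0, N7=1 [stuck-at-1] → 1 — matches
Only N7 stuck-at-1 reproduces the observed 1.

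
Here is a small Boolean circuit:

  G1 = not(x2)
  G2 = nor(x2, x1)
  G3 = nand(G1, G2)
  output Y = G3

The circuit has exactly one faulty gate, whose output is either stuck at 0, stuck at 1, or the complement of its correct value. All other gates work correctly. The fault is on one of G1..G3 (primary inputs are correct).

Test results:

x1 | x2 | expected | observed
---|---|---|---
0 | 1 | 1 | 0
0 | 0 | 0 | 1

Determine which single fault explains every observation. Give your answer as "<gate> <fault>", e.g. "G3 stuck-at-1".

G3 inverted output

Fault-free values for test 1 (x1=0, x2=1): G1=0, G2=0, G3=1, giving Y=1. Observed 0.
Test 1: faults giving observed 0 are {G3 stuck-at-0, G3 inverted output}.
Test 2 (x1=0, x2=0): fault-free G1=1, G2=1, G3=0 → 0; observed 1. Eliminates G3 stuck-at-0.
Only G3 inverted output is consistent with every test.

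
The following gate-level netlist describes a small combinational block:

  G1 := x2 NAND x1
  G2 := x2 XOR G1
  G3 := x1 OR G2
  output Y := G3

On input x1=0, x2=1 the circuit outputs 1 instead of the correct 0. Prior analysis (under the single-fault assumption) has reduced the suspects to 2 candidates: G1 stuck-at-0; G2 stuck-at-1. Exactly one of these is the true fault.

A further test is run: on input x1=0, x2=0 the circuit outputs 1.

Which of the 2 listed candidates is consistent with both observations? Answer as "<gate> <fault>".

Evaluate each candidate on input x1=0, x2=0:
  G1 stuck-at-0: G1=0 [stuck-at-0], G2=0, G3=0 → 0 — eliminated
  G2 stuck-at-1: G1=1, G2=1 [stuck-at-1], G3=1 → 1 — matches
Only G2 stuck-at-1 reproduces the observed 1.

G2 stuck-at-1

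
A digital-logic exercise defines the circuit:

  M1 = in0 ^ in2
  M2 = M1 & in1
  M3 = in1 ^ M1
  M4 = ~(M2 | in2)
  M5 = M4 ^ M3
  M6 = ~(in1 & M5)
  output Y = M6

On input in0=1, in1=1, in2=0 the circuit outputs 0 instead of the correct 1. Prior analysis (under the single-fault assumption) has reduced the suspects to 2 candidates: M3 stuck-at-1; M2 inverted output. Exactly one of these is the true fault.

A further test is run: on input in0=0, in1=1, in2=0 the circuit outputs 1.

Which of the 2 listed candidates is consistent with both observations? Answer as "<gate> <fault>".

M3 stuck-at-1

Evaluate each candidate on input in0=0, in1=1, in2=0:
  M3 stuck-at-1: M1=0, M2=0, M3=1 [stuck-at-1], M4=1, M5=0, M6=1 → 1 — matches
  M2 inverted output: M1=0, M2=1 [inverted output], M3=1, M4=0, M5=1, M6=0 → 0 — eliminated
Only M3 stuck-at-1 reproduces the observed 1.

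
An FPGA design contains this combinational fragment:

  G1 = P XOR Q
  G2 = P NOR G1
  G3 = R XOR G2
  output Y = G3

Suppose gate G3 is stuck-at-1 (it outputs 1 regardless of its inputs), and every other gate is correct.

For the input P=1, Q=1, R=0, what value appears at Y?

Propagate with G3 forced: G1=0, G2=0, G3=1 [stuck-at-1].
So Y = 1. (Without the fault it would be 0.)

1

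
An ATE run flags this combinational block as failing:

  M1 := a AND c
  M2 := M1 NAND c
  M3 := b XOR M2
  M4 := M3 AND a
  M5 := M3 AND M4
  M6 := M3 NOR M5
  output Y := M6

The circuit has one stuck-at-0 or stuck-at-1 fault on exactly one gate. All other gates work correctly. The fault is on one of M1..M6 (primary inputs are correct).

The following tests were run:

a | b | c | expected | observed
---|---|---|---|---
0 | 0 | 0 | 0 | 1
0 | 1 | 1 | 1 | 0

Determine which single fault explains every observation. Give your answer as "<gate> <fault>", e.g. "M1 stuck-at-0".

M2 stuck-at-0

Fault-free values for test 1 (a=0, b=0, c=0): M1=0, M2=1, M3=1, M4=0, M5=0, M6=0, giving Y=0. Observed 1.
Test 1: faults giving observed 1 are {M2 stuck-at-0, M3 stuck-at-0, M6 stuck-at-1}.
Test 2 (a=0, b=1, c=1): fault-free M1=0, M2=1, M3=0, M4=0, M5=0, M6=1 → 1; observed 0. Eliminates M3 stuck-at-0, M6 stuck-at-1.
Only M2 stuck-at-0 is consistent with every test.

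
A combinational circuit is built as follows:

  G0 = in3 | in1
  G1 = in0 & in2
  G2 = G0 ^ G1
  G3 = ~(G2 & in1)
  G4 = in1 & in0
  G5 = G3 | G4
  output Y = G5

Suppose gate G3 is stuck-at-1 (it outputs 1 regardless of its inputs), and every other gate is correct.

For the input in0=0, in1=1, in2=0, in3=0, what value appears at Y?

1

Propagate with G3 forced: G0=1, G1=0, G2=1, G3=1 [stuck-at-1], G4=0, G5=1.
So Y = 1. (Without the fault it would be 0.)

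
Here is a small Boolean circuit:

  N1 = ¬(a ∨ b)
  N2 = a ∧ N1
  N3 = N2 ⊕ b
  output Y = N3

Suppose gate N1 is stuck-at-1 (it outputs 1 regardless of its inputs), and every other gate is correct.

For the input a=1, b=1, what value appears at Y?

0

Propagate with N1 forced: N1=1 [stuck-at-1], N2=1, N3=0.
So Y = 0. (Without the fault it would be 1.)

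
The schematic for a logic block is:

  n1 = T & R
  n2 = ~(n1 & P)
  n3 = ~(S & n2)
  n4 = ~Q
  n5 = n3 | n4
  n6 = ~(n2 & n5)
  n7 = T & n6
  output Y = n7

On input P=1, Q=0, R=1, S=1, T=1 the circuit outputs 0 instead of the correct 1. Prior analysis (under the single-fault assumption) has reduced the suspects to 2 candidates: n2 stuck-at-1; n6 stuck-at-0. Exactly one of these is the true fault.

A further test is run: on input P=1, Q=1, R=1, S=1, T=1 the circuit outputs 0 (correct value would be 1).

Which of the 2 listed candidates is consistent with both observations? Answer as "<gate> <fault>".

Evaluate each candidate on input P=1, Q=1, R=1, S=1, T=1:
  n2 stuck-at-1: n1=1, n2=1 [stuck-at-1], n3=0, n4=0, n5=0, n6=1, n7=1 → 1 — eliminated
  n6 stuck-at-0: n1=1, n2=0, n3=1, n4=0, n5=1, n6=0 [stuck-at-0], n7=0 → 0 — matches
Only n6 stuck-at-0 reproduces the observed 0.

n6 stuck-at-0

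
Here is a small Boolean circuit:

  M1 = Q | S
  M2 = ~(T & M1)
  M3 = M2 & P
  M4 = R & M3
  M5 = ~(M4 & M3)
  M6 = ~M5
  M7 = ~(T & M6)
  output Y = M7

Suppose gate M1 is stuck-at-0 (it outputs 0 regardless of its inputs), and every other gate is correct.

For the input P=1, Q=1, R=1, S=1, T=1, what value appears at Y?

Propagate with M1 forced: M1=0 [stuck-at-0], M2=1, M3=1, M4=1, M5=0, M6=1, M7=0.
So Y = 0. (Without the fault it would be 1.)

0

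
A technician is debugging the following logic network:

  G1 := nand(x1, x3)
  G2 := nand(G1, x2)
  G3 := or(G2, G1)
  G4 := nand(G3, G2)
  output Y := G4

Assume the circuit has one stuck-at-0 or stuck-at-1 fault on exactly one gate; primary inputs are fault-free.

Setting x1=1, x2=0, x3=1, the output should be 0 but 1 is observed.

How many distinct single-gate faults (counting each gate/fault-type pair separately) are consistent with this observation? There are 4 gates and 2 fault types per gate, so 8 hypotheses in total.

Fault-free: G1=0, G2=1, G3=1, G4=0 → 0. Observed 1.
  G1 stuck-at-0: output 0 ✗
  G1 stuck-at-1: output 0 ✗
  G2 stuck-at-0: output 1 ✓
  G2 stuck-at-1: output 0 ✗
  G3 stuck-at-0: output 1 ✓
  G3 stuck-at-1: output 0 ✗
  G4 stuck-at-0: output 0 ✗
  G4 stuck-at-1: output 1 ✓
Consistent faults: {G2 stuck-at-0, G3 stuck-at-0, G4 stuck-at-1} — 3 in all.

3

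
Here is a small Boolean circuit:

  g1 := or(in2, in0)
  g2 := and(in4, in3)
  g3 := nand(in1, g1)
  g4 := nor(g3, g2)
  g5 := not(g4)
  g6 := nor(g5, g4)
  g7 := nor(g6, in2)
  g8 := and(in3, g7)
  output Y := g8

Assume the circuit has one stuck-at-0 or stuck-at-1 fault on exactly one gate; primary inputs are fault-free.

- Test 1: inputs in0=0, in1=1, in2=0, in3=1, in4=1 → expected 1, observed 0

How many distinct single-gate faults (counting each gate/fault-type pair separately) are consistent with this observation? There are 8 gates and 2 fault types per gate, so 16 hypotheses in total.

4

Fault-free: g1=0, g2=1, g3=1, g4=0, g5=1, g6=0, g7=1, g8=1 → 1. Observed 0.
  g1: none of the 2 fault types match ✗
  g2: none of the 2 fault types match ✗
  g3: none of the 2 fault types match ✗
  g4: none of the 2 fault types match ✗
  g5: stuck-at-0 ✓; others ✗
  g6: stuck-at-1 ✓; others ✗
  g7: stuck-at-0 ✓; others ✗
  g8: stuck-at-0 ✓; others ✗
Consistent faults: {g5 stuck-at-0, g6 stuck-at-1, g7 stuck-at-0, g8 stuck-at-0} — 4 in all.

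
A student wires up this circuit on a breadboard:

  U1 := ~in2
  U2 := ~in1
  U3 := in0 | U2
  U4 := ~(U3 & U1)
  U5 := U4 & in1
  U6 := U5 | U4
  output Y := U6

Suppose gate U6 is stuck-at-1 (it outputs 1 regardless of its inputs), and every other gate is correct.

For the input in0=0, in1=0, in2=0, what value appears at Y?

Propagate with U6 forced: U1=1, U2=1, U3=1, U4=0, U5=0, U6=1 [stuck-at-1].
So Y = 1. (Without the fault it would be 0.)

1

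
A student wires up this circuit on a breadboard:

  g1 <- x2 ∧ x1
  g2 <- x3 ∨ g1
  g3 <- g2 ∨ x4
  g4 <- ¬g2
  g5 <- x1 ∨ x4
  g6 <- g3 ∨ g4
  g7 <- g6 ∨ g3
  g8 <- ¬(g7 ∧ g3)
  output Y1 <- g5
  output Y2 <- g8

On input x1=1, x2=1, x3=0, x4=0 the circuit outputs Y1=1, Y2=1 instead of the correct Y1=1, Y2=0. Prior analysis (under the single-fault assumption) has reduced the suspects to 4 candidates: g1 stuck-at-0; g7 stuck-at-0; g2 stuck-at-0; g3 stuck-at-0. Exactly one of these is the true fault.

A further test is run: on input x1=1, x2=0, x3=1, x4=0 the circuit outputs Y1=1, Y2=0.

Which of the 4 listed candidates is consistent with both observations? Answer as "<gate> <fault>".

Evaluate each candidate on input x1=1, x2=0, x3=1, x4=0:
  g1 stuck-at-0: g1=0 [stuck-at-0], g2=1, g3=1, g4=0, g5=1, g6=1, g7=1, g8=0 → Y1=1, Y2=0 — matches
  g7 stuck-at-0: g1=0, g2=1, g3=1, g4=0, g5=1, g6=1, g7=0 [stuck-at-0], g8=1 → Y1=1, Y2=1 — eliminated
  g2 stuck-at-0: g1=0, g2=0 [stuck-at-0], g3=0, g4=1, g5=1, g6=1, g7=1, g8=1 → Y1=1, Y2=1 — eliminated
  g3 stuck-at-0: g1=0, g2=1, g3=0 [stuck-at-0], g4=0, g5=1, g6=0, g7=0, g8=1 → Y1=1, Y2=1 — eliminated
Only g1 stuck-at-0 reproduces the observed Y1=1, Y2=0.

g1 stuck-at-0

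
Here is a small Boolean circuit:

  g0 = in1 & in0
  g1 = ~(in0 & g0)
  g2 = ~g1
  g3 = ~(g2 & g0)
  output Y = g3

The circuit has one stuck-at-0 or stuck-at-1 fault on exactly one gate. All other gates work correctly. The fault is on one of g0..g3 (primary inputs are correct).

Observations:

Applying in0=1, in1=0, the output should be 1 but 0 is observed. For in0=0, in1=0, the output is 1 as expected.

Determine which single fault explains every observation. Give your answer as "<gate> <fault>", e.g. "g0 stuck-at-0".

g0 stuck-at-1

Fault-free values for test 1 (in0=1, in1=0): g0=0, g1=1, g2=0, g3=1, giving Y=1. Observed 0.
Test 1: faults giving observed 0 are {g0 stuck-at-1, g3 stuck-at-0}.
Test 2 (in0=0, in1=0): fault-free g0=0, g1=1, g2=0, g3=1 → 1; observed 1. Eliminates g3 stuck-at-0.
Only g0 stuck-at-1 is consistent with every test.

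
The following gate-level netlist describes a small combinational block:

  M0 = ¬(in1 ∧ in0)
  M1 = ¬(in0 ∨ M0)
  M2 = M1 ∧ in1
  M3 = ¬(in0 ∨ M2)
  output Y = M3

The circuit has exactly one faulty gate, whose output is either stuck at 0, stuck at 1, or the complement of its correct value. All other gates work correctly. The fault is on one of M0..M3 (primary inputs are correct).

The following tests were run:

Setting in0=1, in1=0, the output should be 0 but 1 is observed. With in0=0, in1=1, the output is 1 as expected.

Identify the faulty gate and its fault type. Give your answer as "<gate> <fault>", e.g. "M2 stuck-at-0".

M3 stuck-at-1

Fault-free values for test 1 (in0=1, in1=0): M0=1, M1=0, M2=0, M3=0, giving Y=0. Observed 1.
Test 1: faults giving observed 1 are {M3 stuck-at-1, M3 inverted output}.
Test 2 (in0=0, in1=1): fault-free M0=1, M1=0, M2=0, M3=1 → 1; observed 1. Eliminates M3 inverted output.
Only M3 stuck-at-1 is consistent with every test.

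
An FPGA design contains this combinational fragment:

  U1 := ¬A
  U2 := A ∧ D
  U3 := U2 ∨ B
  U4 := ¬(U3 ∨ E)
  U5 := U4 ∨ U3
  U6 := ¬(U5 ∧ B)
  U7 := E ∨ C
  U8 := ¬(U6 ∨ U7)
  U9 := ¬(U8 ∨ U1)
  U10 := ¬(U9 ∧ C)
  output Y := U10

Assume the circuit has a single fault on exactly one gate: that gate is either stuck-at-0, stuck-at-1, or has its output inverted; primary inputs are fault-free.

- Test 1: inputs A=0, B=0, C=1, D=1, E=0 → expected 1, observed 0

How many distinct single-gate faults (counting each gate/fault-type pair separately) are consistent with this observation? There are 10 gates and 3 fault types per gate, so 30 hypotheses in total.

6

Fault-free: U1=1, U2=0, U3=0, U4=1, U5=1, U6=1, U7=1, U8=0, U9=0, U10=1 → 1. Observed 0.
  U1: stuck-at-0, inverted output ✓; others ✗
  U2: none of the 3 fault types match ✗
  U3: none of the 3 fault types match ✗
  U4: none of the 3 fault types match ✗
  U5: none of the 3 fault types match ✗
  U6: none of the 3 fault types match ✗
  U7: none of the 3 fault types match ✗
  U8: none of the 3 fault types match ✗
  U9: stuck-at-1, inverted output ✓; others ✗
  U10: stuck-at-0, inverted output ✓; others ✗
Consistent faults: {U1 stuck-at-0, U1 inverted output, U9 stuck-at-1, U9 inverted output, U10 stuck-at-0, U10 inverted output} — 6 in all.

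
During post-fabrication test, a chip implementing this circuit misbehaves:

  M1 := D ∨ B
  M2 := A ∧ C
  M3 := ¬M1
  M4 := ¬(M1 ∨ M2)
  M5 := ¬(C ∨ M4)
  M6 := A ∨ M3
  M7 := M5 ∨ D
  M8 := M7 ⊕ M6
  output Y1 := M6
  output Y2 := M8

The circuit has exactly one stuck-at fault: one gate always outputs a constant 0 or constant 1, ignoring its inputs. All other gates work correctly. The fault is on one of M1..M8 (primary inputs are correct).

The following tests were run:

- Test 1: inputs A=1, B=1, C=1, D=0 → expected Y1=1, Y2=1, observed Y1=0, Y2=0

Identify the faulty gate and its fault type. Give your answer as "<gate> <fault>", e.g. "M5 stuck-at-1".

M6 stuck-at-0

Fault-free values for test 1 (A=1, B=1, C=1, D=0): M1=1, M2=1, M3=0, M4=0, M5=0, M6=1, M7=0, M8=1, giving Y1=1, Y2=1. Observed Y1=0, Y2=0.
Test 1: faults giving observed Y1=0, Y2=0 are {M6 stuck-at-0}.
Only M6 stuck-at-0 is consistent with every test.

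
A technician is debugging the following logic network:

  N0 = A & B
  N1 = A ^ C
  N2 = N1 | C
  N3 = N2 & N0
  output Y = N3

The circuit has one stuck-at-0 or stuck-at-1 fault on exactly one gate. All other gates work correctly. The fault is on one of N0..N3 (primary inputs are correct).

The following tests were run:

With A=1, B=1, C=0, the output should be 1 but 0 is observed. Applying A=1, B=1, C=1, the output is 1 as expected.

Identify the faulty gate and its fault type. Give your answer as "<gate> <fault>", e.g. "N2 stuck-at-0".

N1 stuck-at-0

Fault-free values for test 1 (A=1, B=1, C=0): N0=1, N1=1, N2=1, N3=1, giving Y=1. Observed 0.
Test 1: faults giving observed 0 are {N0 stuck-at-0, N1 stuck-at-0, N2 stuck-at-0, N3 stuck-at-0}.
Test 2 (A=1, B=1, C=1): fault-free N0=1, N1=0, N2=1, N3=1 → 1; observed 1. Eliminates N0 stuck-at-0, N2 stuck-at-0, N3 stuck-at-0.
Only N1 stuck-at-0 is consistent with every test.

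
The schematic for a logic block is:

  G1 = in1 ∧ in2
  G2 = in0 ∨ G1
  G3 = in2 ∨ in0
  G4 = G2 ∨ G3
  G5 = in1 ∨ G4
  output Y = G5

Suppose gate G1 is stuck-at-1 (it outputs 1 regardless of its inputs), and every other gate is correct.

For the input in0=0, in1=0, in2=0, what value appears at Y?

Propagate with G1 forced: G1=1 [stuck-at-1], G2=1, G3=0, G4=1, G5=1.
So Y = 1. (Without the fault it would be 0.)

1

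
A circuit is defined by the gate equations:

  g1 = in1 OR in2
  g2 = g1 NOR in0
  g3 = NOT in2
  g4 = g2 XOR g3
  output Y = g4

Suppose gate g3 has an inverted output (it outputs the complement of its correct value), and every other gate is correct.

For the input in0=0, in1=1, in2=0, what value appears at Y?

0

Propagate with g3 forced: g1=1, g2=0, g3=0 [inverted output], g4=0.
So Y = 0. (Without the fault it would be 1.)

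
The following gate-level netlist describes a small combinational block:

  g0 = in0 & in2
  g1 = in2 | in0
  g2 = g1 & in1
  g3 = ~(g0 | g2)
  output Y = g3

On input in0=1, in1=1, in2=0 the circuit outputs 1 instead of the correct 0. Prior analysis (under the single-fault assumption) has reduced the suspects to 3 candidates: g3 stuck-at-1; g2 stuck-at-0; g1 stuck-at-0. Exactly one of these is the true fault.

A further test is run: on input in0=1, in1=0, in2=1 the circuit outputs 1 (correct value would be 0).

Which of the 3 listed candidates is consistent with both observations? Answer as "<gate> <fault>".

Evaluate each candidate on input in0=1, in1=0, in2=1:
  g3 stuck-at-1: g0=1, g1=1, g2=0, g3=1 [stuck-at-1] → 1 — matches
  g2 stuck-at-0: g0=1, g1=1, g2=0 [stuck-at-0], g3=0 → 0 — eliminated
  g1 stuck-at-0: g0=1, g1=0 [stuck-at-0], g2=0, g3=0 → 0 — eliminated
Only g3 stuck-at-1 reproduces the observed 1.

g3 stuck-at-1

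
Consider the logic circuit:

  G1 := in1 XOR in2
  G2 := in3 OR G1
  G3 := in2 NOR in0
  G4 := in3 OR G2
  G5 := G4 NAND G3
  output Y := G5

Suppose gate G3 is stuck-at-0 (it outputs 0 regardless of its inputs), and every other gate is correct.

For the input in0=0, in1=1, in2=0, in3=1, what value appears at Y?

1

Propagate with G3 forced: G1=1, G2=1, G3=0 [stuck-at-0], G4=1, G5=1.
So Y = 1. (Without the fault it would be 0.)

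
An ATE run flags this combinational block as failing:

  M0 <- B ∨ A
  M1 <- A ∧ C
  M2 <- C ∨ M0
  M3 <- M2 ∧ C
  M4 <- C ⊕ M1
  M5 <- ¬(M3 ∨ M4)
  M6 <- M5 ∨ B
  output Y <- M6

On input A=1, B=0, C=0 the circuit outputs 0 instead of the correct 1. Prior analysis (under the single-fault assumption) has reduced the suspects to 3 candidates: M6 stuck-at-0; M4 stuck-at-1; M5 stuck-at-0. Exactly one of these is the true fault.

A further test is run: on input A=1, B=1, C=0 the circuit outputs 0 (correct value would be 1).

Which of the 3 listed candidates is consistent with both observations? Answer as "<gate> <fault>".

Evaluate each candidate on input A=1, B=1, C=0:
  M6 stuck-at-0: M0=1, M1=0, M2=1, M3=0, M4=0, M5=1, M6=0 [stuck-at-0] → 0 — matches
  M4 stuck-at-1: M0=1, M1=0, M2=1, M3=0, M4=1 [stuck-at-1], M5=0, M6=1 → 1 — eliminated
  M5 stuck-at-0: M0=1, M1=0, M2=1, M3=0, M4=0, M5=0 [stuck-at-0], M6=1 → 1 — eliminated
Only M6 stuck-at-0 reproduces the observed 0.

M6 stuck-at-0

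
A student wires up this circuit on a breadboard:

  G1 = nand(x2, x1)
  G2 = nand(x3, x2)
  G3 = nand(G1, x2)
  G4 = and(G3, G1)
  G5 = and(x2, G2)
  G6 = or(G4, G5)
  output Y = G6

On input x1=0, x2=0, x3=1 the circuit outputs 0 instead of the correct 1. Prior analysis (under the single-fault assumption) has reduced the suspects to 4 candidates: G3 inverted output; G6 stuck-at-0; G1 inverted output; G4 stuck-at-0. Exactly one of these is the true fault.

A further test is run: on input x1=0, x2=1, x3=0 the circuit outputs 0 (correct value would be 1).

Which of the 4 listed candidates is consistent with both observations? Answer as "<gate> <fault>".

Evaluate each candidate on input x1=0, x2=1, x3=0:
  G3 inverted output: G1=1, G2=1, G3=1 [inverted output], G4=1, G5=1, G6=1 → 1 — eliminated
  G6 stuck-at-0: G1=1, G2=1, G3=0, G4=0, G5=1, G6=0 [stuck-at-0] → 0 — matches
  G1 inverted output: G1=0 [inverted output], G2=1, G3=1, G4=0, G5=1, G6=1 → 1 — eliminated
  G4 stuck-at-0: G1=1, G2=1, G3=0, G4=0 [stuck-at-0], G5=1, G6=1 → 1 — eliminated
Only G6 stuck-at-0 reproduces the observed 0.

G6 stuck-at-0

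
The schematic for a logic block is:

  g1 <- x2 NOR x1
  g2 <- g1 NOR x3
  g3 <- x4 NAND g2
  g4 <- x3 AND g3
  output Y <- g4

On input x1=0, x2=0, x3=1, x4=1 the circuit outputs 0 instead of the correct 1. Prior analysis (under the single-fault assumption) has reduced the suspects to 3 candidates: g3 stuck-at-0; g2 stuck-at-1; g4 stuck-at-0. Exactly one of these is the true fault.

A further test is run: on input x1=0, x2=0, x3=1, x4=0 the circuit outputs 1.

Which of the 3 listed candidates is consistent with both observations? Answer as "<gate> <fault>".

g2 stuck-at-1

Evaluate each candidate on input x1=0, x2=0, x3=1, x4=0:
  g3 stuck-at-0: g1=1, g2=0, g3=0 [stuck-at-0], g4=0 → 0 — eliminated
  g2 stuck-at-1: g1=1, g2=1 [stuck-at-1], g3=1, g4=1 → 1 — matches
  g4 stuck-at-0: g1=1, g2=0, g3=1, g4=0 [stuck-at-0] → 0 — eliminated
Only g2 stuck-at-1 reproduces the observed 1.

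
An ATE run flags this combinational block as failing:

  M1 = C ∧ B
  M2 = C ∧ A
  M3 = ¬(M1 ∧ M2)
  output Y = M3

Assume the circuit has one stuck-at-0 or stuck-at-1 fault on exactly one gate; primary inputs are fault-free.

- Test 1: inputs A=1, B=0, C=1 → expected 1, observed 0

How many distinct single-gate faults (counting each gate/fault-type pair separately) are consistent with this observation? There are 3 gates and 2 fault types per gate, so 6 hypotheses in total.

2

Fault-free: M1=0, M2=1, M3=1 → 1. Observed 0.
  M1 stuck-at-0: output 1 ✗
  M1 stuck-at-1: output 0 ✓
  M2 stuck-at-0: output 1 ✗
  M2 stuck-at-1: output 1 ✗
  M3 stuck-at-0: output 0 ✓
  M3 stuck-at-1: output 1 ✗
Consistent faults: {M1 stuck-at-1, M3 stuck-at-0} — 2 in all.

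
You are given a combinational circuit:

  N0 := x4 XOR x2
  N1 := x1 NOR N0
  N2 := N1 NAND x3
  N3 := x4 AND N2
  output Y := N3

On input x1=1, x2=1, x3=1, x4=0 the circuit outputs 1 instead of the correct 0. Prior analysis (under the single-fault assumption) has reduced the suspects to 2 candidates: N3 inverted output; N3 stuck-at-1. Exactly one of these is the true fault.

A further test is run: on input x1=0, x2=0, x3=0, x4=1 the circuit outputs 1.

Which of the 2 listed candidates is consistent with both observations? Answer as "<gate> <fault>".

N3 stuck-at-1

Evaluate each candidate on input x1=0, x2=0, x3=0, x4=1:
  N3 inverted output: N0=1, N1=0, N2=1, N3=0 [inverted output] → 0 — eliminated
  N3 stuck-at-1: N0=1, N1=0, N2=1, N3=1 [stuck-at-1] → 1 — matches
Only N3 stuck-at-1 reproduces the observed 1.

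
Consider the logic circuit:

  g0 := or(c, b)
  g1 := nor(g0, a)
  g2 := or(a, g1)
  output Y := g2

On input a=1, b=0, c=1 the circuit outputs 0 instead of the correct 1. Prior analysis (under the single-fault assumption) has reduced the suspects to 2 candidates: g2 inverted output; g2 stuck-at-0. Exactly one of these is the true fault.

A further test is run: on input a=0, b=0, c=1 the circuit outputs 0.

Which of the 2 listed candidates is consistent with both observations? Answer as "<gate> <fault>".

g2 stuck-at-0

Evaluate each candidate on input a=0, b=0, c=1:
  g2 inverted output: g0=1, g1=0, g2=1 [inverted output] → 1 — eliminated
  g2 stuck-at-0: g0=1, g1=0, g2=0 [stuck-at-0] → 0 — matches
Only g2 stuck-at-0 reproduces the observed 0.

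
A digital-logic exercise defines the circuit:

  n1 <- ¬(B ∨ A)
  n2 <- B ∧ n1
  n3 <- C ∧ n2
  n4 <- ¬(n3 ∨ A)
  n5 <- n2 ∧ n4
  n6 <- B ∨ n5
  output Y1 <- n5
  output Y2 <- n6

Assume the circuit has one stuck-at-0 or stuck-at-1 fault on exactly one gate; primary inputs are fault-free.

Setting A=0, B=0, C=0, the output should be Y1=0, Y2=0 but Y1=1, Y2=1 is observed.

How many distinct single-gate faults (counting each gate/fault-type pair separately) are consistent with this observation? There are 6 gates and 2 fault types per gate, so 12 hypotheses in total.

2

Fault-free: n1=1, n2=0, n3=0, n4=1, n5=0, n6=0 → Y1=0, Y2=0. Observed Y1=1, Y2=1.
  n1 stuck-at-0: output Y1=0, Y2=0 ✗
  n1 stuck-at-1: output Y1=0, Y2=0 ✗
  n2 stuck-at-0: output Y1=0, Y2=0 ✗
  n2 stuck-at-1: output Y1=1, Y2=1 ✓
  n3 stuck-at-0: output Y1=0, Y2=0 ✗
  n3 stuck-at-1: output Y1=0, Y2=0 ✗
  n4 stuck-at-0: output Y1=0, Y2=0 ✗
  n4 stuck-at-1: output Y1=0, Y2=0 ✗
  n5 stuck-at-0: output Y1=0, Y2=0 ✗
  n5 stuck-at-1: output Y1=1, Y2=1 ✓
  n6 stuck-at-0: output Y1=0, Y2=0 ✗
  n6 stuck-at-1: output Y1=0, Y2=1 ✗
Consistent faults: {n2 stuck-at-1, n5 stuck-at-1} — 2 in all.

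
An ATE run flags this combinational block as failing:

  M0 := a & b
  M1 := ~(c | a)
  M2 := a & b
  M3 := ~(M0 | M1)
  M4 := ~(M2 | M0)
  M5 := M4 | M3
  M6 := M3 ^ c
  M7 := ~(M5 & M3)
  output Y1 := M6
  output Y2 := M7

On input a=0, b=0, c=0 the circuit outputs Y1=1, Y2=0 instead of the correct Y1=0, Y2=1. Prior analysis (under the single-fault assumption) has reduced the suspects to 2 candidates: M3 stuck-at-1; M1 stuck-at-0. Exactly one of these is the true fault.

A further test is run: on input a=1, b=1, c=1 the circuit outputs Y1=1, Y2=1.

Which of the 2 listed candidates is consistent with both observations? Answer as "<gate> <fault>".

Evaluate each candidate on input a=1, b=1, c=1:
  M3 stuck-at-1: M0=1, M1=0, M2=1, M3=1 [stuck-at-1], M4=0, M5=1, M6=0, M7=0 → Y1=0, Y2=0 — eliminated
  M1 stuck-at-0: M0=1, M1=0 [stuck-at-0], M2=1, M3=0, M4=0, M5=0, M6=1, M7=1 → Y1=1, Y2=1 — matches
Only M1 stuck-at-0 reproduces the observed Y1=1, Y2=1.

M1 stuck-at-0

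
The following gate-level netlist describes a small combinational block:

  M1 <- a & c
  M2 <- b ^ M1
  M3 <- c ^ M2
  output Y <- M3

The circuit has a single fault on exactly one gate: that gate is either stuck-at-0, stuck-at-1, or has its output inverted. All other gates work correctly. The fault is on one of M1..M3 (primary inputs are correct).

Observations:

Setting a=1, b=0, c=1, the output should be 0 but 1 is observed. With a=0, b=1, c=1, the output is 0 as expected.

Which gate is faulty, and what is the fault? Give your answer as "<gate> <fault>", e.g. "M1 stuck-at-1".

Fault-free values for test 1 (a=1, b=0, c=1): M1=1, M2=1, M3=0, giving Y=0. Observed 1.
Test 1: faults giving observed 1 are {M1 stuck-at-0, M1 inverted output, M2 stuck-at-0, M2 inverted output, M3 stuck-at-1, M3 inverted output}.
Test 2 (a=0, b=1, c=1): fault-free M1=0, M2=1, M3=0 → 0; observed 0. Eliminates M1 inverted output, M2 stuck-at-0, M2 inverted output, M3 stuck-at-1, M3 inverted output.
Only M1 stuck-at-0 is consistent with every test.

M1 stuck-at-0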